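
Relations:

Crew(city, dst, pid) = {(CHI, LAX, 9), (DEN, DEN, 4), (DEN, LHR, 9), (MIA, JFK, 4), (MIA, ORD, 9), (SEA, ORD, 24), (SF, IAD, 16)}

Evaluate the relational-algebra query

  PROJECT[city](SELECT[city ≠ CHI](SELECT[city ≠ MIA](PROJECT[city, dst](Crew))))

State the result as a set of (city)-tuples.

Keep only column(s) city, dst: {(CHI, LAX), (DEN, DEN), (DEN, LHR), (MIA, JFK), (MIA, ORD), (SEA, ORD), (SF, IAD)}
Filtering on city ≠ MIA leaves {(CHI, LAX), (DEN, DEN), (DEN, LHR), (SEA, ORD), (SF, IAD)}.
Filtering on city ≠ CHI leaves {(DEN, DEN), (DEN, LHR), (SEA, ORD), (SF, IAD)}.
Keep only column(s) city (1 duplicate(s) eliminated): {DEN, SEA, SF}

{DEN, SEA, SF}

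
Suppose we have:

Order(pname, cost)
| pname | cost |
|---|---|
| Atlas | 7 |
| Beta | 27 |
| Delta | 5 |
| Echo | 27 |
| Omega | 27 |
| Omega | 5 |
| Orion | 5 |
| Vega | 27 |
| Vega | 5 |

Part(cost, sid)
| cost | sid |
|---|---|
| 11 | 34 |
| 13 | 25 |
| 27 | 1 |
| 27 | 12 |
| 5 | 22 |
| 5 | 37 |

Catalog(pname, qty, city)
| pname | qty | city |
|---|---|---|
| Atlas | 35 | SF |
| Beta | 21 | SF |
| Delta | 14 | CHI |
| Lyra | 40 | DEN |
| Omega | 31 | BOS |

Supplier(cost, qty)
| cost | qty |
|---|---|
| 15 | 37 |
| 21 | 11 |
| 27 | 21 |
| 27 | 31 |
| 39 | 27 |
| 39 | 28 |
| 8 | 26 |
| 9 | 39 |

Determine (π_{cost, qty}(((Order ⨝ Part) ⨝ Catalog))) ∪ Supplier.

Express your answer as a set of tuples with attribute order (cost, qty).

Joining Order and Part on cost yields {(Beta, 27, 1), (Beta, 27, 12), (Delta, 5, 22), (Delta, 5, 37), (Echo, 27, 1), (Echo, 27, 12), (Omega, 27, 1), (Omega, 27, 12), (Omega, 5, 22), (Omega, 5, 37), (Orion, 5, 22), (Orion, 5, 37), (Vega, 27, 1), (Vega, 27, 12), (Vega, 5, 22), (Vega, 5, 37)}.
Joining (Order ⨝ Part) and Catalog on pname yields {(Beta, 27, 1, 21, SF), (Beta, 27, 12, 21, SF), (Delta, 5, 22, 14, CHI), (Delta, 5, 37, 14, CHI), (Omega, 27, 1, 31, BOS), (Omega, 27, 12, 31, BOS), (Omega, 5, 22, 31, BOS), (Omega, 5, 37, 31, BOS)}.
Projecting to cost, qty (4 duplicate(s) eliminated): {(27, 21), (27, 31), (5, 14), (5, 31)}
Set union of the two operands is {(15, 37), (21, 11), (27, 21), (27, 31), (39, 27), (39, 28), (5, 14), (5, 31), (8, 26), (9, 39)}.

{(15, 37), (21, 11), (27, 21), (27, 31), (39, 27), (39, 28), (5, 14), (5, 31), (8, 26), (9, 39)}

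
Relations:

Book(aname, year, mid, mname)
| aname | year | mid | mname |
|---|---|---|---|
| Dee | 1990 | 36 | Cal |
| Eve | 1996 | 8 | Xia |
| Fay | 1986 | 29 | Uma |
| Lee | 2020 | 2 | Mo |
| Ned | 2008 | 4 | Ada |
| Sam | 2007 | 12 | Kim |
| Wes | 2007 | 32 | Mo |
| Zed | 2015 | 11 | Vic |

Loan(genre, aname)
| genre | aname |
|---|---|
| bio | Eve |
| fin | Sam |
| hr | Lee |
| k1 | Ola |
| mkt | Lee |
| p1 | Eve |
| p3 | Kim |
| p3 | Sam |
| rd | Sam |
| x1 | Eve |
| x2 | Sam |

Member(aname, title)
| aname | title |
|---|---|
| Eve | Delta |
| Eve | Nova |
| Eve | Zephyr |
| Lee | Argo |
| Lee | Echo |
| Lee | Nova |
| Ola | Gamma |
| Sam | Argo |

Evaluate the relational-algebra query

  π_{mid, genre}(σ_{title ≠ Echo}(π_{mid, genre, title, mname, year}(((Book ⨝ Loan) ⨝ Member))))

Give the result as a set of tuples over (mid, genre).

{(12, fin), (12, p3), (12, rd), (12, x2), (2, hr), (2, mkt), (8, bio), (8, p1), (8, x1)}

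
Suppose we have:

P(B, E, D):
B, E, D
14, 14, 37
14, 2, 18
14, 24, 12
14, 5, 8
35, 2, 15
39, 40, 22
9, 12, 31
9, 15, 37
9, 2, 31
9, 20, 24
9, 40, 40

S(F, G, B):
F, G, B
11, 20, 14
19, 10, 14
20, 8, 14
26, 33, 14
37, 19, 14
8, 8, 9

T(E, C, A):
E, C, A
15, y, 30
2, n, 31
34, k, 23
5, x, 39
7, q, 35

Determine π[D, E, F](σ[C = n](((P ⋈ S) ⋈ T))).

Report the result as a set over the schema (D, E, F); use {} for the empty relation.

Joining P and S on B yields {(14, 14, 37, 11, 20), (14, 14, 37, 19, 10), (14, 14, 37, 20, 8), (14, 14, 37, 26, 33), (14, 14, 37, 37, 19), (14, 2, 18, 11, 20), (14, 2, 18, 19, 10), (14, 2, 18, 20, 8), (14, 2, 18, 26, 33), (14, 2, 18, 37, 19), (14, 24, 12, 11, 20), (14, 24, 12, 19, 10), (14, 24, 12, 20, 8), (14, 24, 12, 26, 33), (14, 24, 12, 37, 19), (14, 5, 8, 11, 20), (14, 5, 8, 19, 10), (14, 5, 8, 20, 8), (14, 5, 8, 26, 33), (14, 5, 8, 37, 19), (9, 12, 31, 8, 8), (9, 15, 37, 8, 8), (9, 2, 31, 8, 8), (9, 20, 24, 8, 8), (9, 40, 40, 8, 8)}.
Joining (P ⋈ S) and T on E yields {(14, 2, 18, 11, 20, n, 31), (14, 2, 18, 19, 10, n, 31), (14, 2, 18, 20, 8, n, 31), (14, 2, 18, 26, 33, n, 31), (14, 2, 18, 37, 19, n, 31), (14, 5, 8, 11, 20, x, 39), (14, 5, 8, 19, 10, x, 39), (14, 5, 8, 20, 8, x, 39), (14, 5, 8, 26, 33, x, 39), (14, 5, 8, 37, 19, x, 39), (9, 15, 37, 8, 8, y, 30), (9, 2, 31, 8, 8, n, 31)}.
Apply σ_{C = n}; surviving tuples: {(14, 2, 18, 11, 20, n, 31), (14, 2, 18, 19, 10, n, 31), (14, 2, 18, 20, 8, n, 31), (14, 2, 18, 26, 33, n, 31), (14, 2, 18, 37, 19, n, 31), (9, 2, 31, 8, 8, n, 31)}
Keep only column(s) D, E, F: {(18, 2, 11), (18, 2, 19), (18, 2, 20), (18, 2, 26), (18, 2, 37), (31, 2, 8)}

{(18, 2, 11), (18, 2, 19), (18, 2, 20), (18, 2, 26), (18, 2, 37), (31, 2, 8)}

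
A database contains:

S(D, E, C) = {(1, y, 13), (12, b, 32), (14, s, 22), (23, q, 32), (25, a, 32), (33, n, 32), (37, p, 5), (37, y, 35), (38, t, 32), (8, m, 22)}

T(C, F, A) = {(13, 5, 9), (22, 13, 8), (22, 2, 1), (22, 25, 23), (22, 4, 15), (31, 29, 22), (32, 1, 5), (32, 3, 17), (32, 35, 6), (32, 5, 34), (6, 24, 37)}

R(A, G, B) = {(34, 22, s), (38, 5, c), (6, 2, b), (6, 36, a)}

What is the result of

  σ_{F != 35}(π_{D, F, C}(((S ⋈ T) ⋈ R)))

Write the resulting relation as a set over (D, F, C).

{(12, 5, 32), (23, 5, 32), (25, 5, 32), (33, 5, 32), (38, 5, 32)}

Joining S and T on C yields {(1, y, 13, 5, 9), (12, b, 32, 1, 5), (12, b, 32, 3, 17), (12, b, 32, 35, 6), (12, b, 32, 5, 34), (14, s, 22, 13, 8), (14, s, 22, 2, 1), (14, s, 22, 25, 23), (14, s, 22, 4, 15), (23, q, 32, 1, 5), (23, q, 32, 3, 17), (23, q, 32, 35, 6), (23, q, 32, 5, 34), (25, a, 32, 1, 5), (25, a, 32, 3, 17), (25, a, 32, 35, 6), (25, a, 32, 5, 34), (33, n, 32, 1, 5), (33, n, 32, 3, 17), (33, n, 32, 35, 6), (33, n, 32, 5, 34), (38, t, 32, 1, 5), (38, t, 32, 3, 17), (38, t, 32, 35, 6), (38, t, 32, 5, 34), (8, m, 22, 13, 8), (8, m, 22, 2, 1), (8, m, 22, 25, 23), (8, m, 22, 4, 15)}.
Joining (S ⋈ T) and R on A yields {(12, b, 32, 35, 6, 2, b), (12, b, 32, 35, 6, 36, a), (12, b, 32, 5, 34, 22, s), (23, q, 32, 35, 6, 2, b), (23, q, 32, 35, 6, 36, a), (23, q, 32, 5, 34, 22, s), (25, a, 32, 35, 6, 2, b), (25, a, 32, 35, 6, 36, a), (25, a, 32, 5, 34, 22, s), (33, n, 32, 35, 6, 2, b), (33, n, 32, 35, 6, 36, a), (33, n, 32, 5, 34, 22, s), (38, t, 32, 35, 6, 2, b), (38, t, 32, 35, 6, 36, a), (38, t, 32, 5, 34, 22, s)}.
π[D, F, C]: project onto (D, F, C) (5 duplicate(s) eliminated) → {(12, 35, 32), (12, 5, 32), (23, 35, 32), (23, 5, 32), (25, 35, 32), (25, 5, 32), (33, 35, 32), (33, 5, 32), (38, 35, 32), (38, 5, 32)}
Selection F != 35: {(12, 5, 32), (23, 5, 32), (25, 5, 32), (33, 5, 32), (38, 5, 32)}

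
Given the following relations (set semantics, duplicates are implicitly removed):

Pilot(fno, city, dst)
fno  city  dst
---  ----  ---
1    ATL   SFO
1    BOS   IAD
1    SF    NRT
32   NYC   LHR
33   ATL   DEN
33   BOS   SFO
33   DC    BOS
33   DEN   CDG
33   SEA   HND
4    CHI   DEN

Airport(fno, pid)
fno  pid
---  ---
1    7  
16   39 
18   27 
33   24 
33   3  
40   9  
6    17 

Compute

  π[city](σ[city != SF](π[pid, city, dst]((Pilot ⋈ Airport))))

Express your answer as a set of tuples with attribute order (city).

{ATL, BOS, DC, DEN, SEA}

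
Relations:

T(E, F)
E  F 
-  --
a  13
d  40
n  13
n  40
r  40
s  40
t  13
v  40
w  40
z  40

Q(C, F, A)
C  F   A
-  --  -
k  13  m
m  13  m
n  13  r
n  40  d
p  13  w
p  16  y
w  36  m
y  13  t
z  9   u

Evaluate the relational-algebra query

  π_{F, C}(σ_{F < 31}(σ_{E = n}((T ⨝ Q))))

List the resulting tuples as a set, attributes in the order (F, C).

{(13, k), (13, m), (13, n), (13, p), (13, y)}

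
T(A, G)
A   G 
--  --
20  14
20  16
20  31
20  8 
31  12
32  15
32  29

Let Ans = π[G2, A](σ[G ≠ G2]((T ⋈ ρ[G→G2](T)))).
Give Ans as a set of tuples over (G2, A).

{(14, 20), (15, 32), (16, 20), (29, 32), (31, 20), (8, 20)}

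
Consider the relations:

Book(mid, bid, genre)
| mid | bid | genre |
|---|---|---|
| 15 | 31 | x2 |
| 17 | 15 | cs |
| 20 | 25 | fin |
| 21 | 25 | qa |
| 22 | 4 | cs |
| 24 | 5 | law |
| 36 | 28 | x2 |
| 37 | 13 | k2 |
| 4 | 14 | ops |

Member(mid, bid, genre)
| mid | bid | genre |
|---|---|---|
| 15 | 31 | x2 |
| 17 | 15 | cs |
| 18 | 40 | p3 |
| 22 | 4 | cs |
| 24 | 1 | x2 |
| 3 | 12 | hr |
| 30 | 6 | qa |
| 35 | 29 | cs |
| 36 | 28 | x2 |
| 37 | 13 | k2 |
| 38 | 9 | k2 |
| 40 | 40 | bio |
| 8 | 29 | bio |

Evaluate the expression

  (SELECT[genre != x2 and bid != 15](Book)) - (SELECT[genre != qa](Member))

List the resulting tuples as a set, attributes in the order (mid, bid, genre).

Selection genre != x2 and bid != 15: {(20, 25, fin), (21, 25, qa), (22, 4, cs), (24, 5, law), (37, 13, k2), (4, 14, ops)}
Selection genre != qa: {(15, 31, x2), (17, 15, cs), (18, 40, p3), (22, 4, cs), (24, 1, x2), (3, 12, hr), (35, 29, cs), (36, 28, x2), (37, 13, k2), (38, 9, k2), (40, 40, bio), (8, 29, bio)}
Set difference of the two operands is {(20, 25, fin), (21, 25, qa), (24, 5, law), (4, 14, ops)}.

{(20, 25, fin), (21, 25, qa), (24, 5, law), (4, 14, ops)}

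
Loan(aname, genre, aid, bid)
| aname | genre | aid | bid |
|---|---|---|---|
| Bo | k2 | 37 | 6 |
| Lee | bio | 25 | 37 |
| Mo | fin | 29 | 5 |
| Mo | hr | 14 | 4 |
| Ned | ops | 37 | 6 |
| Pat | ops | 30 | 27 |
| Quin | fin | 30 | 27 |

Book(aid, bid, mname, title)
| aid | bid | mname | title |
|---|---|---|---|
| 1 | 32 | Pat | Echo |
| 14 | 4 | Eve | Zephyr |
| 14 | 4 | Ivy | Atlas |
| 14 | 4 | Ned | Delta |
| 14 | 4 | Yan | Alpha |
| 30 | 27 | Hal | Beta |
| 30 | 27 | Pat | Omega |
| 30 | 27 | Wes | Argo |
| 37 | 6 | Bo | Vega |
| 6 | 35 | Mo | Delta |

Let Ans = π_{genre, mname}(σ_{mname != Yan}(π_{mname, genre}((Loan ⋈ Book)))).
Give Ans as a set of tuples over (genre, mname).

{(fin, Hal), (fin, Pat), (fin, Wes), (hr, Eve), (hr, Ivy), (hr, Ned), (k2, Bo), (ops, Bo), (ops, Hal), (ops, Pat), (ops, Wes)}

Loan ⋈ Book (natural join on aid, bid): {(Bo, k2, 37, 6, Bo, Vega), (Mo, hr, 14, 4, Eve, Zephyr), (Mo, hr, 14, 4, Ivy, Atlas), (Mo, hr, 14, 4, Ned, Delta), (Mo, hr, 14, 4, Yan, Alpha), (Ned, ops, 37, 6, Bo, Vega), (Pat, ops, 30, 27, Hal, Beta), (Pat, ops, 30, 27, Pat, Omega), (Pat, ops, 30, 27, Wes, Argo), (Quin, fin, 30, 27, Hal, Beta), (Quin, fin, 30, 27, Pat, Omega), (Quin, fin, 30, 27, Wes, Argo)}
π_{mname, genre} gives {(Bo, k2), (Bo, ops), (Eve, hr), (Hal, fin), (Hal, ops), (Ivy, hr), (Ned, hr), (Pat, fin), (Pat, ops), (Wes, fin), (Wes, ops), (Yan, hr)}.
Filtering on mname != Yan leaves {(Bo, k2), (Bo, ops), (Eve, hr), (Hal, fin), (Hal, ops), (Ivy, hr), (Ned, hr), (Pat, fin), (Pat, ops), (Wes, fin), (Wes, ops)}.
π_{genre, mname} gives {(fin, Hal), (fin, Pat), (fin, Wes), (hr, Eve), (hr, Ivy), (hr, Ned), (k2, Bo), (ops, Bo), (ops, Hal), (ops, Pat), (ops, Wes)}.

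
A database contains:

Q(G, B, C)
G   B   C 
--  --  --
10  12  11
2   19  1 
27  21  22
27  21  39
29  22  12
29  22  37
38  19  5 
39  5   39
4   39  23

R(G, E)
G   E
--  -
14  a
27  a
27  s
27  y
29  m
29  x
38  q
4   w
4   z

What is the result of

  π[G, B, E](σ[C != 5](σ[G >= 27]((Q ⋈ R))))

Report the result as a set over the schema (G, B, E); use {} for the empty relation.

{(27, 21, a), (27, 21, s), (27, 21, y), (29, 22, m), (29, 22, x)}

Q ⋈ R (natural join on G): {(27, 21, 22, a), (27, 21, 22, s), (27, 21, 22, y), (27, 21, 39, a), (27, 21, 39, s), (27, 21, 39, y), (29, 22, 12, m), (29, 22, 12, x), (29, 22, 37, m), (29, 22, 37, x), (38, 19, 5, q), (4, 39, 23, w), (4, 39, 23, z)}
Selection G >= 27: {(27, 21, 22, a), (27, 21, 22, s), (27, 21, 22, y), (27, 21, 39, a), (27, 21, 39, s), (27, 21, 39, y), (29, 22, 12, m), (29, 22, 12, x), (29, 22, 37, m), (29, 22, 37, x), (38, 19, 5, q)}
Selection C != 5: {(27, 21, 22, a), (27, 21, 22, s), (27, 21, 22, y), (27, 21, 39, a), (27, 21, 39, s), (27, 21, 39, y), (29, 22, 12, m), (29, 22, 12, x), (29, 22, 37, m), (29, 22, 37, x)}
π_{G, B, E} gives {(27, 21, a), (27, 21, s), (27, 21, y), (29, 22, m), (29, 22, x)} (5 duplicate(s) eliminated).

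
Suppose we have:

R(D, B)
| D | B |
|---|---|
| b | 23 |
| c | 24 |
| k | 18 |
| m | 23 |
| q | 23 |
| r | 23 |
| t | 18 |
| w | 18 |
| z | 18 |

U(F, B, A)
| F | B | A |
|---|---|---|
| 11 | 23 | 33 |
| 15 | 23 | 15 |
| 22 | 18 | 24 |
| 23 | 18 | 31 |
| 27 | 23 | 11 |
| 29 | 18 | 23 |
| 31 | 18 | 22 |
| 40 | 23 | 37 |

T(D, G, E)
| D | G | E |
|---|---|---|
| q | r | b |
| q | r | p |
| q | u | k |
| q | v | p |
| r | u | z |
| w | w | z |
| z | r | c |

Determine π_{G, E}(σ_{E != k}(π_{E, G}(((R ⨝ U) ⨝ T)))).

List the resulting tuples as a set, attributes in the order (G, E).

{(r, b), (r, c), (r, p), (u, z), (v, p), (w, z)}

Joining R and U on B yields {(b, 23, 11, 33), (b, 23, 15, 15), (b, 23, 27, 11), (b, 23, 40, 37), (k, 18, 22, 24), (k, 18, 23, 31), (k, 18, 29, 23), (k, 18, 31, 22), (m, 23, 11, 33), (m, 23, 15, 15), (m, 23, 27, 11), (m, 23, 40, 37), (q, 23, 11, 33), (q, 23, 15, 15), (q, 23, 27, 11), (q, 23, 40, 37), (r, 23, 11, 33), (r, 23, 15, 15), (r, 23, 27, 11), (r, 23, 40, 37), (t, 18, 22, 24), (t, 18, 23, 31), (t, 18, 29, 23), (t, 18, 31, 22), (w, 18, 22, 24), (w, 18, 23, 31), (w, 18, 29, 23), (w, 18, 31, 22), (z, 18, 22, 24), (z, 18, 23, 31), (z, 18, 29, 23), (z, 18, 31, 22)}.
Joining (R ⨝ U) and T on D yields {(q, 23, 11, 33, r, b), (q, 23, 11, 33, r, p), (q, 23, 11, 33, u, k), (q, 23, 11, 33, v, p), (q, 23, 15, 15, r, b), (q, 23, 15, 15, r, p), (q, 23, 15, 15, u, k), (q, 23, 15, 15, v, p), (q, 23, 27, 11, r, b), (q, 23, 27, 11, r, p), (q, 23, 27, 11, u, k), (q, 23, 27, 11, v, p), (q, 23, 40, 37, r, b), (q, 23, 40, 37, r, p), (q, 23, 40, 37, u, k), (q, 23, 40, 37, v, p), (r, 23, 11, 33, u, z), (r, 23, 15, 15, u, z), (r, 23, 27, 11, u, z), (r, 23, 40, 37, u, z), (w, 18, 22, 24, w, z), (w, 18, 23, 31, w, z), (w, 18, 29, 23, w, z), (w, 18, 31, 22, w, z), (z, 18, 22, 24, r, c), (z, 18, 23, 31, r, c), (z, 18, 29, 23, r, c), (z, 18, 31, 22, r, c)}.
π_{E, G} gives {(b, r), (c, r), (k, u), (p, r), (p, v), (z, u), (z, w)} (21 duplicate(s) eliminated).
Apply σ_{E != k}; surviving tuples: {(b, r), (c, r), (p, r), (p, v), (z, u), (z, w)}
π_{G, E} gives {(r, b), (r, c), (r, p), (u, z), (v, p), (w, z)}.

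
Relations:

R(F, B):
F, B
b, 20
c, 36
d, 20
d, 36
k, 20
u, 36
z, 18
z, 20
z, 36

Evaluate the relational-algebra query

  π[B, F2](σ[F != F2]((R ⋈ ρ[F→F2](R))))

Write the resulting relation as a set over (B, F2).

{(20, b), (20, d), (20, k), (20, z), (36, c), (36, d), (36, u), (36, z)}

ρ[F→F2]: schema becomes (F2, B); tuples unchanged.
R ⋈ ρ[F→F2](R) (natural join on B): {(b, 20, b), (b, 20, d), (b, 20, k), (b, 20, z), (c, 36, c), (c, 36, d), (c, 36, u), (c, 36, z), (d, 20, b), (d, 20, d), (d, 20, k), (d, 20, z), (d, 36, c), (d, 36, d), (d, 36, u), (d, 36, z), (k, 20, b), (k, 20, d), (k, 20, k), (k, 20, z), (u, 36, c), (u, 36, d), (u, 36, u), (u, 36, z), (z, 18, z), (z, 20, b), (z, 20, d), (z, 20, k), (z, 20, z), (z, 36, c), (z, 36, d), (z, 36, u), (z, 36, z)}
σ[F != F2]: keep tuples satisfying F != F2 → {(b, 20, d), (b, 20, k), (b, 20, z), (c, 36, d), (c, 36, u), (c, 36, z), (d, 20, b), (d, 20, k), (d, 20, z), (d, 36, c), (d, 36, u), (d, 36, z), (k, 20, b), (k, 20, d), (k, 20, z), (u, 36, c), (u, 36, d), (u, 36, z), (z, 20, b), (z, 20, d), (z, 20, k), (z, 36, c), (z, 36, d), (z, 36, u)}
π_{B, F2} gives {(20, b), (20, d), (20, k), (20, z), (36, c), (36, d), (36, u), (36, z)} (16 duplicate(s) eliminated).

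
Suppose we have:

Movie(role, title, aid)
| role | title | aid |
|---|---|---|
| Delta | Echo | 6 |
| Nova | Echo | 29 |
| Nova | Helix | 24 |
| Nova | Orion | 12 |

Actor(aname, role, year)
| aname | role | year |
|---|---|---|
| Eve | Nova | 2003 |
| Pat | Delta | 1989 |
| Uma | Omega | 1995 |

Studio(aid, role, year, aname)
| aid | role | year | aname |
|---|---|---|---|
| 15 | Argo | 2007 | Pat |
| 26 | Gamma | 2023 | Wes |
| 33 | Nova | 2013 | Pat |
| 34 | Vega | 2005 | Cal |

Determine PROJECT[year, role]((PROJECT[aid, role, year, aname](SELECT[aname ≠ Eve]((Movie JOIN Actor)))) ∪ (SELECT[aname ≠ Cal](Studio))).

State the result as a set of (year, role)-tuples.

Natural join on role: {(Delta, Echo, 6, Pat, 1989), (Nova, Echo, 29, Eve, 2003), (Nova, Helix, 24, Eve, 2003), (Nova, Orion, 12, Eve, 2003)}
Selection aname ≠ Eve: {(Delta, Echo, 6, Pat, 1989)}
Projecting to aid, role, year, aname: {(6, Delta, 1989, Pat)}
Selection aname ≠ Cal: {(15, Argo, 2007, Pat), (26, Gamma, 2023, Wes), (33, Nova, 2013, Pat)}
Union: {(6, Delta, 1989, Pat)} with {(15, Argo, 2007, Pat), (26, Gamma, 2023, Wes), (33, Nova, 2013, Pat)} → {(15, Argo, 2007, Pat), (26, Gamma, 2023, Wes), (33, Nova, 2013, Pat), (6, Delta, 1989, Pat)}
Projecting to year, role: {(1989, Delta), (2007, Argo), (2013, Nova), (2023, Gamma)}

{(1989, Delta), (2007, Argo), (2013, Nova), (2023, Gamma)}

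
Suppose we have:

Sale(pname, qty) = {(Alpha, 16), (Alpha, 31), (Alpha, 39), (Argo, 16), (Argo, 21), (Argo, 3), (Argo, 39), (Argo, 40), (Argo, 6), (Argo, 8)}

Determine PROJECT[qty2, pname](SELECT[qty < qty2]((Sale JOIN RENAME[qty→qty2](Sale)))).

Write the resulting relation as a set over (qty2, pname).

ρ[qty→qty2]: schema becomes (pname, qty2); tuples unchanged.
Sale ⋈ RENAME[qty→qty2](Sale) (natural join on pname): {(Alpha, 16, 16), (Alpha, 16, 31), (Alpha, 16, 39), (Alpha, 31, 16), (Alpha, 31, 31), (Alpha, 31, 39), (Alpha, 39, 16), (Alpha, 39, 31), (Alpha, 39, 39), (Argo, 16, 16), (Argo, 16, 21), (Argo, 16, 3), (Argo, 16, 39), (Argo, 16, 40), (Argo, 16, 6), (Argo, 16, 8), (Argo, 21, 16), (Argo, 21, 21), (Argo, 21, 3), (Argo, 21, 39), (Argo, 21, 40), (Argo, 21, 6), (Argo, 21, 8), (Argo, 3, 16), (Argo, 3, 21), (Argo, 3, 3), (Argo, 3, 39), (Argo, 3, 40), (Argo, 3, 6), (Argo, 3, 8), (Argo, 39, 16), (Argo, 39, 21), (Argo, 39, 3), (Argo, 39, 39), (Argo, 39, 40), (Argo, 39, 6), (Argo, 39, 8), (Argo, 40, 16), (Argo, 40, 21), (Argo, 40, 3), (Argo, 40, 39), (Argo, 40, 40), (Argo, 40, 6), (Argo, 40, 8), (Argo, 6, 16), (Argo, 6, 21), (Argo, 6, 3), (Argo, 6, 39), (Argo, 6, 40), (Argo, 6, 6), (Argo, 6, 8), (Argo, 8, 16), (Argo, 8, 21), (Argo, 8, 3), (Argo, 8, 39), (Argo, 8, 40), (Argo, 8, 6), (Argo, 8, 8)}
σ[qty < qty2]: keep tuples satisfying qty < qty2 → {(Alpha, 16, 31), (Alpha, 16, 39), (Alpha, 31, 39), (Argo, 16, 21), (Argo, 16, 39), (Argo, 16, 40), (Argo, 21, 39), (Argo, 21, 40), (Argo, 3, 16), (Argo, 3, 21), (Argo, 3, 39), (Argo, 3, 40), (Argo, 3, 6), (Argo, 3, 8), (Argo, 39, 40), (Argo, 6, 16), (Argo, 6, 21), (Argo, 6, 39), (Argo, 6, 40), (Argo, 6, 8), (Argo, 8, 16), (Argo, 8, 21), (Argo, 8, 39), (Argo, 8, 40)}
π_{qty2, pname} gives {(16, Argo), (21, Argo), (31, Alpha), (39, Alpha), (39, Argo), (40, Argo), (6, Argo), (8, Argo)} (16 duplicate(s) eliminated).

{(16, Argo), (21, Argo), (31, Alpha), (39, Alpha), (39, Argo), (40, Argo), (6, Argo), (8, Argo)}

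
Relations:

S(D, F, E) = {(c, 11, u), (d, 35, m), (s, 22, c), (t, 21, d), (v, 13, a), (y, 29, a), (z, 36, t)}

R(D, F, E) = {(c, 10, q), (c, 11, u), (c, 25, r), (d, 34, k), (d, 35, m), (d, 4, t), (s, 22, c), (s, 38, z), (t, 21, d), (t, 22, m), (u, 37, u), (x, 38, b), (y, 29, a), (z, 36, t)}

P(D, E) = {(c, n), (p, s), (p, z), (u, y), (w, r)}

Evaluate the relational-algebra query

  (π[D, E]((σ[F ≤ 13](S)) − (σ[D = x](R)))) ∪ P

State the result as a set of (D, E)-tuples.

{(c, n), (c, u), (p, s), (p, z), (u, y), (v, a), (w, r)}

Filtering on F ≤ 13 leaves {(c, 11, u), (v, 13, a)}.
Filtering on D = x leaves {(x, 38, b)}.
Set difference of the two operands is {(c, 11, u), (v, 13, a)}.
π[D, E]: project onto (D, E) → {(c, u), (v, a)}
Set union of the two operands is {(c, n), (c, u), (p, s), (p, z), (u, y), (v, a), (w, r)}.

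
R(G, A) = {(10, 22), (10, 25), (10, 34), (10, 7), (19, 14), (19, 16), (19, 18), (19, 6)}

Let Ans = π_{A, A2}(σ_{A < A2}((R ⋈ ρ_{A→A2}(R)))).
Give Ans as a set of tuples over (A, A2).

{(14, 16), (14, 18), (16, 18), (22, 25), (22, 34), (25, 34), (6, 14), (6, 16), (6, 18), (7, 22), (7, 25), (7, 34)}

ρ[A→A2]: schema becomes (G, A2); tuples unchanged.
Joining R and ρ_{A→A2}(R) on G yields {(10, 22, 22), (10, 22, 25), (10, 22, 34), (10, 22, 7), (10, 25, 22), (10, 25, 25), (10, 25, 34), (10, 25, 7), (10, 34, 22), (10, 34, 25), (10, 34, 34), (10, 34, 7), (10, 7, 22), (10, 7, 25), (10, 7, 34), (10, 7, 7), (19, 14, 14), (19, 14, 16), (19, 14, 18), (19, 14, 6), (19, 16, 14), (19, 16, 16), (19, 16, 18), (19, 16, 6), (19, 18, 14), (19, 18, 16), (19, 18, 18), (19, 18, 6), (19, 6, 14), (19, 6, 16), (19, 6, 18), (19, 6, 6)}.
Apply σ_{A < A2}; surviving tuples: {(10, 22, 25), (10, 22, 34), (10, 25, 34), (10, 7, 22), (10, 7, 25), (10, 7, 34), (19, 14, 16), (19, 14, 18), (19, 16, 18), (19, 6, 14), (19, 6, 16), (19, 6, 18)}
π[A, A2]: project onto (A, A2) → {(14, 16), (14, 18), (16, 18), (22, 25), (22, 34), (25, 34), (6, 14), (6, 16), (6, 18), (7, 22), (7, 25), (7, 34)}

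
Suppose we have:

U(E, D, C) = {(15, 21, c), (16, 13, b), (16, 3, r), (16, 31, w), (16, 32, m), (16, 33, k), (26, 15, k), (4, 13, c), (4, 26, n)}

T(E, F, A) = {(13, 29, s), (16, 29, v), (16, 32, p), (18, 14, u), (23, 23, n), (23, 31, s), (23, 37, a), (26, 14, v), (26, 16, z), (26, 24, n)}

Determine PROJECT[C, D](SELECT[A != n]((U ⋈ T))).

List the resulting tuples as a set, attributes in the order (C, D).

U ⋈ T (natural join on E): {(16, 13, b, 29, v), (16, 13, b, 32, p), (16, 3, r, 29, v), (16, 3, r, 32, p), (16, 31, w, 29, v), (16, 31, w, 32, p), (16, 32, m, 29, v), (16, 32, m, 32, p), (16, 33, k, 29, v), (16, 33, k, 32, p), (26, 15, k, 14, v), (26, 15, k, 16, z), (26, 15, k, 24, n)}
Filtering on A != n leaves {(16, 13, b, 29, v), (16, 13, b, 32, p), (16, 3, r, 29, v), (16, 3, r, 32, p), (16, 31, w, 29, v), (16, 31, w, 32, p), (16, 32, m, 29, v), (16, 32, m, 32, p), (16, 33, k, 29, v), (16, 33, k, 32, p), (26, 15, k, 14, v), (26, 15, k, 16, z)}.
π_{C, D} gives {(b, 13), (k, 15), (k, 33), (m, 32), (r, 3), (w, 31)} (6 duplicate(s) eliminated).

{(b, 13), (k, 15), (k, 33), (m, 32), (r, 3), (w, 31)}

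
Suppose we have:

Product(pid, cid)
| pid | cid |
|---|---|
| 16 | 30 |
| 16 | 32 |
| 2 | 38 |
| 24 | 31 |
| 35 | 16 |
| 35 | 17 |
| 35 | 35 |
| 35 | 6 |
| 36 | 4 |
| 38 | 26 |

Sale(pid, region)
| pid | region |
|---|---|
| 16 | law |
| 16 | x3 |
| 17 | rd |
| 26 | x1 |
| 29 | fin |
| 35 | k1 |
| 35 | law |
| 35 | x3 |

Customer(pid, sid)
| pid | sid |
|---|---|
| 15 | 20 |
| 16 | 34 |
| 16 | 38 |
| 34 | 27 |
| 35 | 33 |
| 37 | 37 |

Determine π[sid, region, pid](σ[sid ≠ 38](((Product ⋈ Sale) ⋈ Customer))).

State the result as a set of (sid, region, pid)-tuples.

Product ⋈ Sale (natural join on pid): {(16, 30, law), (16, 30, x3), (16, 32, law), (16, 32, x3), (35, 16, k1), (35, 16, law), (35, 16, x3), (35, 17, k1), (35, 17, law), (35, 17, x3), (35, 35, k1), (35, 35, law), (35, 35, x3), (35, 6, k1), (35, 6, law), (35, 6, x3)}
(Product ⋈ Sale) ⋈ Customer (natural join on pid): {(16, 30, law, 34), (16, 30, law, 38), (16, 30, x3, 34), (16, 30, x3, 38), (16, 32, law, 34), (16, 32, law, 38), (16, 32, x3, 34), (16, 32, x3, 38), (35, 16, k1, 33), (35, 16, law, 33), (35, 16, x3, 33), (35, 17, k1, 33), (35, 17, law, 33), (35, 17, x3, 33), (35, 35, k1, 33), (35, 35, law, 33), (35, 35, x3, 33), (35, 6, k1, 33), (35, 6, law, 33), (35, 6, x3, 33)}
Filtering on sid ≠ 38 leaves {(16, 30, law, 34), (16, 30, x3, 34), (16, 32, law, 34), (16, 32, x3, 34), (35, 16, k1, 33), (35, 16, law, 33), (35, 16, x3, 33), (35, 17, k1, 33), (35, 17, law, 33), (35, 17, x3, 33), (35, 35, k1, 33), (35, 35, law, 33), (35, 35, x3, 33), (35, 6, k1, 33), (35, 6, law, 33), (35, 6, x3, 33)}.
π[sid, region, pid]: project onto (sid, region, pid) (11 duplicate(s) eliminated) → {(33, k1, 35), (33, law, 35), (33, x3, 35), (34, law, 16), (34, x3, 16)}

{(33, k1, 35), (33, law, 35), (33, x3, 35), (34, law, 16), (34, x3, 16)}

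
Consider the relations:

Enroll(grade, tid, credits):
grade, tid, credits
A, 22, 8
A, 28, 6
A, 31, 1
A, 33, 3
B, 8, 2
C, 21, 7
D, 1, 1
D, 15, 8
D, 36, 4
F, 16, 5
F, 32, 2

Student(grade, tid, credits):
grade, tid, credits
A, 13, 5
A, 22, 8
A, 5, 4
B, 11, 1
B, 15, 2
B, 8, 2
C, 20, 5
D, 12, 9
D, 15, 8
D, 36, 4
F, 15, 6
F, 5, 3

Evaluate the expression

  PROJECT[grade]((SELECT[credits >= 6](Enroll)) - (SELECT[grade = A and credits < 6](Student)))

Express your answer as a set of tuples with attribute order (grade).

{A, C, D}

Apply σ_{credits >= 6}; surviving tuples: {(A, 22, 8), (A, 28, 6), (C, 21, 7), (D, 15, 8)}
Apply σ_{grade = A and credits < 6}; surviving tuples: {(A, 13, 5), (A, 5, 4)}
Difference: {(A, 22, 8), (A, 28, 6), (C, 21, 7), (D, 15, 8)} with {(A, 13, 5), (A, 5, 4)} → {(A, 22, 8), (A, 28, 6), (C, 21, 7), (D, 15, 8)}
π_{grade} gives {A, C, D} (1 duplicate(s) eliminated).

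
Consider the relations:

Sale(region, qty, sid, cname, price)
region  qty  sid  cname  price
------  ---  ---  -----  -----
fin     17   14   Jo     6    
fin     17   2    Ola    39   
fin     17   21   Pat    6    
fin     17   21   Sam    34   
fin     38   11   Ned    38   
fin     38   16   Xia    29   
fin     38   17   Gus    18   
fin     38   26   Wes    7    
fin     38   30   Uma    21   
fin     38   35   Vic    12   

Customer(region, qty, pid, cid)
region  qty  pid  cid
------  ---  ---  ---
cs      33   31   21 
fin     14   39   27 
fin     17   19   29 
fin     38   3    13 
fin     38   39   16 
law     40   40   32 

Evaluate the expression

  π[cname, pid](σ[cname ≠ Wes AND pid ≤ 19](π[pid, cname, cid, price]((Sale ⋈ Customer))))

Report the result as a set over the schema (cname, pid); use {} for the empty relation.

{(Gus, 3), (Jo, 19), (Ned, 3), (Ola, 19), (Pat, 19), (Sam, 19), (Uma, 3), (Vic, 3), (Xia, 3)}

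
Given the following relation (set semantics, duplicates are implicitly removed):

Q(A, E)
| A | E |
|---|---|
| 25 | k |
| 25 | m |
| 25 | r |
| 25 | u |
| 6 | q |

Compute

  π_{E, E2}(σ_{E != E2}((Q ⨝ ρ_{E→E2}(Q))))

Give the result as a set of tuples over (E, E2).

ρ[E→E2]: schema becomes (A, E2); tuples unchanged.
Natural join on A: {(25, k, k), (25, k, m), (25, k, r), (25, k, u), (25, m, k), (25, m, m), (25, m, r), (25, m, u), (25, r, k), (25, r, m), (25, r, r), (25, r, u), (25, u, k), (25, u, m), (25, u, r), (25, u, u), (6, q, q)}
σ[E != E2]: keep tuples satisfying E != E2 → {(25, k, m), (25, k, r), (25, k, u), (25, m, k), (25, m, r), (25, m, u), (25, r, k), (25, r, m), (25, r, u), (25, u, k), (25, u, m), (25, u, r)}
π_{E, E2} gives {(k, m), (k, r), (k, u), (m, k), (m, r), (m, u), (r, k), (r, m), (r, u), (u, k), (u, m), (u, r)}.

{(k, m), (k, r), (k, u), (m, k), (m, r), (m, u), (r, k), (r, m), (r, u), (u, k), (u, m), (u, r)}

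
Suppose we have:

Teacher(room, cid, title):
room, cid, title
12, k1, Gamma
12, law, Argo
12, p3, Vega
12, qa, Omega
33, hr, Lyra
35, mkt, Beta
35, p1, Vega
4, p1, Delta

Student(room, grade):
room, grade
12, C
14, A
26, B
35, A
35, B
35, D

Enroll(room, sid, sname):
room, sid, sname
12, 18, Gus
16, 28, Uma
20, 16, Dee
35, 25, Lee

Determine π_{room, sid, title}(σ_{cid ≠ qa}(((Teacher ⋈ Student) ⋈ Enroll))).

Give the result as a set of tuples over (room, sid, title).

Natural join on room: {(12, k1, Gamma, C), (12, law, Argo, C), (12, p3, Vega, C), (12, qa, Omega, C), (35, mkt, Beta, A), (35, mkt, Beta, B), (35, mkt, Beta, D), (35, p1, Vega, A), (35, p1, Vega, B), (35, p1, Vega, D)}
Natural join on room: {(12, k1, Gamma, C, 18, Gus), (12, law, Argo, C, 18, Gus), (12, p3, Vega, C, 18, Gus), (12, qa, Omega, C, 18, Gus), (35, mkt, Beta, A, 25, Lee), (35, mkt, Beta, B, 25, Lee), (35, mkt, Beta, D, 25, Lee), (35, p1, Vega, A, 25, Lee), (35, p1, Vega, B, 25, Lee), (35, p1, Vega, D, 25, Lee)}
Apply σ_{cid ≠ qa}; surviving tuples: {(12, k1, Gamma, C, 18, Gus), (12, law, Argo, C, 18, Gus), (12, p3, Vega, C, 18, Gus), (35, mkt, Beta, A, 25, Lee), (35, mkt, Beta, B, 25, Lee), (35, mkt, Beta, D, 25, Lee), (35, p1, Vega, A, 25, Lee), (35, p1, Vega, B, 25, Lee), (35, p1, Vega, D, 25, Lee)}
Keep only column(s) room, sid, title (4 duplicate(s) eliminated): {(12, 18, Argo), (12, 18, Gamma), (12, 18, Vega), (35, 25, Beta), (35, 25, Vega)}

{(12, 18, Argo), (12, 18, Gamma), (12, 18, Vega), (35, 25, Beta), (35, 25, Vega)}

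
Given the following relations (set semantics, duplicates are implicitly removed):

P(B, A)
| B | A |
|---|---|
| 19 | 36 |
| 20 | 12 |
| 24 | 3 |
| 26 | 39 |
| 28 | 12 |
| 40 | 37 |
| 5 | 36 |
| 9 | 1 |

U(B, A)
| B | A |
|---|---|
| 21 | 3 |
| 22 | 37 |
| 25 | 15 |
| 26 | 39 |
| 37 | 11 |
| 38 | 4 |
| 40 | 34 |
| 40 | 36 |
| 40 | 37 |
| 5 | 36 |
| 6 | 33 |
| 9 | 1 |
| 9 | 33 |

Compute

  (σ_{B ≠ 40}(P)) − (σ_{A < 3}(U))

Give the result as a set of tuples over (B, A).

{(19, 36), (20, 12), (24, 3), (26, 39), (28, 12), (5, 36)}

Filtering on B ≠ 40 leaves {(19, 36), (20, 12), (24, 3), (26, 39), (28, 12), (5, 36), (9, 1)}.
Filtering on A < 3 leaves {(9, 1)}.
Set difference of the two operands is {(19, 36), (20, 12), (24, 3), (26, 39), (28, 12), (5, 36)}.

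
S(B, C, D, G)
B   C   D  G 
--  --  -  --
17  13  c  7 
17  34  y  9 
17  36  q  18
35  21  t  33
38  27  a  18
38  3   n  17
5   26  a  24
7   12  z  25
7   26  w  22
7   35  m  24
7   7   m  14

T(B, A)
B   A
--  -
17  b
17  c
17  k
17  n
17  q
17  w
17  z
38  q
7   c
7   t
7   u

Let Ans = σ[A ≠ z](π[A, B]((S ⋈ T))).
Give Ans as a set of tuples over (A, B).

S ⋈ T (natural join on B): {(17, 13, c, 7, b), (17, 13, c, 7, c), (17, 13, c, 7, k), (17, 13, c, 7, n), (17, 13, c, 7, q), (17, 13, c, 7, w), (17, 13, c, 7, z), (17, 34, y, 9, b), (17, 34, y, 9, c), (17, 34, y, 9, k), (17, 34, y, 9, n), (17, 34, y, 9, q), (17, 34, y, 9, w), (17, 34, y, 9, z), (17, 36, q, 18, b), (17, 36, q, 18, c), (17, 36, q, 18, k), (17, 36, q, 18, n), (17, 36, q, 18, q), (17, 36, q, 18, w), (17, 36, q, 18, z), (38, 27, a, 18, q), (38, 3, n, 17, q), (7, 12, z, 25, c), (7, 12, z, 25, t), (7, 12, z, 25, u), (7, 26, w, 22, c), (7, 26, w, 22, t), (7, 26, w, 22, u), (7, 35, m, 24, c), (7, 35, m, 24, t), (7, 35, m, 24, u), (7, 7, m, 14, c), (7, 7, m, 14, t), (7, 7, m, 14, u)}
Projecting to A, B (24 duplicate(s) eliminated): {(b, 17), (c, 17), (c, 7), (k, 17), (n, 17), (q, 17), (q, 38), (t, 7), (u, 7), (w, 17), (z, 17)}
Selection A ≠ z: {(b, 17), (c, 17), (c, 7), (k, 17), (n, 17), (q, 17), (q, 38), (t, 7), (u, 7), (w, 17)}

{(b, 17), (c, 17), (c, 7), (k, 17), (n, 17), (q, 17), (q, 38), (t, 7), (u, 7), (w, 17)}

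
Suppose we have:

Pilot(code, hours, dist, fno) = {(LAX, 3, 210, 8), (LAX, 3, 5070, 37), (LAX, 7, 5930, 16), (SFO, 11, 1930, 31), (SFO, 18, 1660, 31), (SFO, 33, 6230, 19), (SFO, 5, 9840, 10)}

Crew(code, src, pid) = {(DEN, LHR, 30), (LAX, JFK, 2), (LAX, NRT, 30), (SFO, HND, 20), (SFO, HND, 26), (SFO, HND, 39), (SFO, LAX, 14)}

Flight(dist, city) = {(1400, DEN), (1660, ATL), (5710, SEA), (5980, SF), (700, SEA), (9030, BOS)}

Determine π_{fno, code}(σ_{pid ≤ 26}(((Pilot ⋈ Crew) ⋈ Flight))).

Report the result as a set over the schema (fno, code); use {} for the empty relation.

{(31, SFO)}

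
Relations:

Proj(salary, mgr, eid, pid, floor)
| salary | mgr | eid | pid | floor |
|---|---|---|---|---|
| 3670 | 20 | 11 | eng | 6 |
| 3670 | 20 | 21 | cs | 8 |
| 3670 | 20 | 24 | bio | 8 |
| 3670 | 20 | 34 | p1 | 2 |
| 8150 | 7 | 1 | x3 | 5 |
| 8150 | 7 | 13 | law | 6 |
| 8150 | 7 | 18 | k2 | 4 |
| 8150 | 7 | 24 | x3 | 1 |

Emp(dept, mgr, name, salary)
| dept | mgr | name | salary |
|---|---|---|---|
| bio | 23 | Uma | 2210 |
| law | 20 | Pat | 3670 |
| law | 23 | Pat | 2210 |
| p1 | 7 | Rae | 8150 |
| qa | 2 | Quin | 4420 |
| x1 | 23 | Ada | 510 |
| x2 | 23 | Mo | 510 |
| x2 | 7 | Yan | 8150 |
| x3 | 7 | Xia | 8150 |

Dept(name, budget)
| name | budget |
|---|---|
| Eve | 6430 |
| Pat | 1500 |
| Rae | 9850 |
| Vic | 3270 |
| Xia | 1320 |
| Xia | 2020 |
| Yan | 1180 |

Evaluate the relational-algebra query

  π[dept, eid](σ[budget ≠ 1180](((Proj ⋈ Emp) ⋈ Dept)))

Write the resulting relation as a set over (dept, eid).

{(law, 11), (law, 21), (law, 24), (law, 34), (p1, 1), (p1, 13), (p1, 18), (p1, 24), (x3, 1), (x3, 13), (x3, 18), (x3, 24)}

Joining Proj and Emp on salary, mgr yields {(3670, 20, 11, eng, 6, law, Pat), (3670, 20, 21, cs, 8, law, Pat), (3670, 20, 24, bio, 8, law, Pat), (3670, 20, 34, p1, 2, law, Pat), (8150, 7, 1, x3, 5, p1, Rae), (8150, 7, 1, x3, 5, x2, Yan), (8150, 7, 1, x3, 5, x3, Xia), (8150, 7, 13, law, 6, p1, Rae), (8150, 7, 13, law, 6, x2, Yan), (8150, 7, 13, law, 6, x3, Xia), (8150, 7, 18, k2, 4, p1, Rae), (8150, 7, 18, k2, 4, x2, Yan), (8150, 7, 18, k2, 4, x3, Xia), (8150, 7, 24, x3, 1, p1, Rae), (8150, 7, 24, x3, 1, x2, Yan), (8150, 7, 24, x3, 1, x3, Xia)}.
Joining (Proj ⋈ Emp) and Dept on name yields {(3670, 20, 11, eng, 6, law, Pat, 1500), (3670, 20, 21, cs, 8, law, Pat, 1500), (3670, 20, 24, bio, 8, law, Pat, 1500), (3670, 20, 34, p1, 2, law, Pat, 1500), (8150, 7, 1, x3, 5, p1, Rae, 9850), (8150, 7, 1, x3, 5, x2, Yan, 1180), (8150, 7, 1, x3, 5, x3, Xia, 1320), (8150, 7, 1, x3, 5, x3, Xia, 2020), (8150, 7, 13, law, 6, p1, Rae, 9850), (8150, 7, 13, law, 6, x2, Yan, 1180), (8150, 7, 13, law, 6, x3, Xia, 1320), (8150, 7, 13, law, 6, x3, Xia, 2020), (8150, 7, 18, k2, 4, p1, Rae, 9850), (8150, 7, 18, k2, 4, x2, Yan, 1180), (8150, 7, 18, k2, 4, x3, Xia, 1320), (8150, 7, 18, k2, 4, x3, Xia, 2020), (8150, 7, 24, x3, 1, p1, Rae, 9850), (8150, 7, 24, x3, 1, x2, Yan, 1180), (8150, 7, 24, x3, 1, x3, Xia, 1320), (8150, 7, 24, x3, 1, x3, Xia, 2020)}.
Selection budget ≠ 1180: {(3670, 20, 11, eng, 6, law, Pat, 1500), (3670, 20, 21, cs, 8, law, Pat, 1500), (3670, 20, 24, bio, 8, law, Pat, 1500), (3670, 20, 34, p1, 2, law, Pat, 1500), (8150, 7, 1, x3, 5, p1, Rae, 9850), (8150, 7, 1, x3, 5, x3, Xia, 1320), (8150, 7, 1, x3, 5, x3, Xia, 2020), (8150, 7, 13, law, 6, p1, Rae, 9850), (8150, 7, 13, law, 6, x3, Xia, 1320), (8150, 7, 13, law, 6, x3, Xia, 2020), (8150, 7, 18, k2, 4, p1, Rae, 9850), (8150, 7, 18, k2, 4, x3, Xia, 1320), (8150, 7, 18, k2, 4, x3, Xia, 2020), (8150, 7, 24, x3, 1, p1, Rae, 9850), (8150, 7, 24, x3, 1, x3, Xia, 1320), (8150, 7, 24, x3, 1, x3, Xia, 2020)}
π_{dept, eid} gives {(law, 11), (law, 21), (law, 24), (law, 34), (p1, 1), (p1, 13), (p1, 18), (p1, 24), (x3, 1), (x3, 13), (x3, 18), (x3, 24)} (4 duplicate(s) eliminated).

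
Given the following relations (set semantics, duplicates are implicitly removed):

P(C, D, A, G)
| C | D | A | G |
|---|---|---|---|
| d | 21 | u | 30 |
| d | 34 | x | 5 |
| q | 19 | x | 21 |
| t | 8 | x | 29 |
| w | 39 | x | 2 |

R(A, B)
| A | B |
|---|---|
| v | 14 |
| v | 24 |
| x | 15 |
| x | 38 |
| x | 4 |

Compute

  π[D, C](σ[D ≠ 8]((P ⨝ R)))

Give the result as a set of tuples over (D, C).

P ⋈ R (natural join on A): {(d, 34, x, 5, 15), (d, 34, x, 5, 38), (d, 34, x, 5, 4), (q, 19, x, 21, 15), (q, 19, x, 21, 38), (q, 19, x, 21, 4), (t, 8, x, 29, 15), (t, 8, x, 29, 38), (t, 8, x, 29, 4), (w, 39, x, 2, 15), (w, 39, x, 2, 38), (w, 39, x, 2, 4)}
Apply σ_{D ≠ 8}; surviving tuples: {(d, 34, x, 5, 15), (d, 34, x, 5, 38), (d, 34, x, 5, 4), (q, 19, x, 21, 15), (q, 19, x, 21, 38), (q, 19, x, 21, 4), (w, 39, x, 2, 15), (w, 39, x, 2, 38), (w, 39, x, 2, 4)}
Keep only column(s) D, C (6 duplicate(s) eliminated): {(19, q), (34, d), (39, w)}

{(19, q), (34, d), (39, w)}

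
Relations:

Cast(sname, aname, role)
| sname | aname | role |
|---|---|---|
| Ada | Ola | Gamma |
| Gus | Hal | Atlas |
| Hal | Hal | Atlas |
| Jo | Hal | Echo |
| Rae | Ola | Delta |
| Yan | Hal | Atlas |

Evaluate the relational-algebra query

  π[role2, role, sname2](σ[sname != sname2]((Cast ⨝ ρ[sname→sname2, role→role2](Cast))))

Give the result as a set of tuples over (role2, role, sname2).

ρ[sname→sname2, role→role2]: schema becomes (sname2, aname, role2); tuples unchanged.
Joining Cast and ρ[sname→sname2, role→role2](Cast) on aname yields {(Ada, Ola, Gamma, Ada, Gamma), (Ada, Ola, Gamma, Rae, Delta), (Gus, Hal, Atlas, Gus, Atlas), (Gus, Hal, Atlas, Hal, Atlas), (Gus, Hal, Atlas, Jo, Echo), (Gus, Hal, Atlas, Yan, Atlas), (Hal, Hal, Atlas, Gus, Atlas), (Hal, Hal, Atlas, Hal, Atlas), (Hal, Hal, Atlas, Jo, Echo), (Hal, Hal, Atlas, Yan, Atlas), (Jo, Hal, Echo, Gus, Atlas), (Jo, Hal, Echo, Hal, Atlas), (Jo, Hal, Echo, Jo, Echo), (Jo, Hal, Echo, Yan, Atlas), (Rae, Ola, Delta, Ada, Gamma), (Rae, Ola, Delta, Rae, Delta), (Yan, Hal, Atlas, Gus, Atlas), (Yan, Hal, Atlas, Hal, Atlas), (Yan, Hal, Atlas, Jo, Echo), (Yan, Hal, Atlas, Yan, Atlas)}.
Apply σ_{sname != sname2}; surviving tuples: {(Ada, Ola, Gamma, Rae, Delta), (Gus, Hal, Atlas, Hal, Atlas), (Gus, Hal, Atlas, Jo, Echo), (Gus, Hal, Atlas, Yan, Atlas), (Hal, Hal, Atlas, Gus, Atlas), (Hal, Hal, Atlas, Jo, Echo), (Hal, Hal, Atlas, Yan, Atlas), (Jo, Hal, Echo, Gus, Atlas), (Jo, Hal, Echo, Hal, Atlas), (Jo, Hal, Echo, Yan, Atlas), (Rae, Ola, Delta, Ada, Gamma), (Yan, Hal, Atlas, Gus, Atlas), (Yan, Hal, Atlas, Hal, Atlas), (Yan, Hal, Atlas, Jo, Echo)}
π_{role2, role, sname2} gives {(Atlas, Atlas, Gus), (Atlas, Atlas, Hal), (Atlas, Atlas, Yan), (Atlas, Echo, Gus), (Atlas, Echo, Hal), (Atlas, Echo, Yan), (Delta, Gamma, Rae), (Echo, Atlas, Jo), (Gamma, Delta, Ada)} (5 duplicate(s) eliminated).

{(Atlas, Atlas, Gus), (Atlas, Atlas, Hal), (Atlas, Atlas, Yan), (Atlas, Echo, Gus), (Atlas, Echo, Hal), (Atlas, Echo, Yan), (Delta, Gamma, Rae), (Echo, Atlas, Jo), (Gamma, Delta, Ada)}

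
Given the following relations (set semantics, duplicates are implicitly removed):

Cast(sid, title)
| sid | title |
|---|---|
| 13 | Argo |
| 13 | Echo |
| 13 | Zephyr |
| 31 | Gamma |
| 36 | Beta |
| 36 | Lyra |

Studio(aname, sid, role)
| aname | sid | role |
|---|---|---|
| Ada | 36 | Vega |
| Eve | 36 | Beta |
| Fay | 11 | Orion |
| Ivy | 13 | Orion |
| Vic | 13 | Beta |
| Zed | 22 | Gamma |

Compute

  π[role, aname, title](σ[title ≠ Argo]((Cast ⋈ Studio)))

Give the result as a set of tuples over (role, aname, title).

Cast ⋈ Studio (natural join on sid): {(13, Argo, Ivy, Orion), (13, Argo, Vic, Beta), (13, Echo, Ivy, Orion), (13, Echo, Vic, Beta), (13, Zephyr, Ivy, Orion), (13, Zephyr, Vic, Beta), (36, Beta, Ada, Vega), (36, Beta, Eve, Beta), (36, Lyra, Ada, Vega), (36, Lyra, Eve, Beta)}
σ[title ≠ Argo]: keep tuples satisfying title ≠ Argo → {(13, Echo, Ivy, Orion), (13, Echo, Vic, Beta), (13, Zephyr, Ivy, Orion), (13, Zephyr, Vic, Beta), (36, Beta, Ada, Vega), (36, Beta, Eve, Beta), (36, Lyra, Ada, Vega), (36, Lyra, Eve, Beta)}
π[role, aname, title]: project onto (role, aname, title) → {(Beta, Eve, Beta), (Beta, Eve, Lyra), (Beta, Vic, Echo), (Beta, Vic, Zephyr), (Orion, Ivy, Echo), (Orion, Ivy, Zephyr), (Vega, Ada, Beta), (Vega, Ada, Lyra)}

{(Beta, Eve, Beta), (Beta, Eve, Lyra), (Beta, Vic, Echo), (Beta, Vic, Zephyr), (Orion, Ivy, Echo), (Orion, Ivy, Zephyr), (Vega, Ada, Beta), (Vega, Ada, Lyra)}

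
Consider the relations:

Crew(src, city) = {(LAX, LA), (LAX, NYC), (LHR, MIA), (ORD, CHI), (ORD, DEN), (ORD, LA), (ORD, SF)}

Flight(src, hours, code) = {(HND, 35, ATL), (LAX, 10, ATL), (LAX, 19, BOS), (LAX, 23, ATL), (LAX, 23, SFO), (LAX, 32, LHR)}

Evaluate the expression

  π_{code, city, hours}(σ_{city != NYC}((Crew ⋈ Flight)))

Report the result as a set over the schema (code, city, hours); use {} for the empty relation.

{(ATL, LA, 10), (ATL, LA, 23), (BOS, LA, 19), (LHR, LA, 32), (SFO, LA, 23)}

Natural join on src: {(LAX, LA, 10, ATL), (LAX, LA, 19, BOS), (LAX, LA, 23, ATL), (LAX, LA, 23, SFO), (LAX, LA, 32, LHR), (LAX, NYC, 10, ATL), (LAX, NYC, 19, BOS), (LAX, NYC, 23, ATL), (LAX, NYC, 23, SFO), (LAX, NYC, 32, LHR)}
Filtering on city != NYC leaves {(LAX, LA, 10, ATL), (LAX, LA, 19, BOS), (LAX, LA, 23, ATL), (LAX, LA, 23, SFO), (LAX, LA, 32, LHR)}.
π_{code, city, hours} gives {(ATL, LA, 10), (ATL, LA, 23), (BOS, LA, 19), (LHR, LA, 32), (SFO, LA, 23)}.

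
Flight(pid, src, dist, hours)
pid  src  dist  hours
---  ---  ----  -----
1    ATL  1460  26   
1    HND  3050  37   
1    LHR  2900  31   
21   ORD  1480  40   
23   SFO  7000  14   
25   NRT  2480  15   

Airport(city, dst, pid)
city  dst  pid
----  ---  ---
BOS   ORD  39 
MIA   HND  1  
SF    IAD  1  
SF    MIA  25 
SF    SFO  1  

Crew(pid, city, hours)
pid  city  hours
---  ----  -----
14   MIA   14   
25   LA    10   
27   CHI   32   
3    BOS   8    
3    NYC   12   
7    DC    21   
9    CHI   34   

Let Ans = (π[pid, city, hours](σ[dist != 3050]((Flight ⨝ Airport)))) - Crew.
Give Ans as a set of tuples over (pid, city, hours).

{(1, MIA, 26), (1, MIA, 31), (1, SF, 26), (1, SF, 31), (25, SF, 15)}

Joining Flight and Airport on pid yields {(1, ATL, 1460, 26, MIA, HND), (1, ATL, 1460, 26, SF, IAD), (1, ATL, 1460, 26, SF, SFO), (1, HND, 3050, 37, MIA, HND), (1, HND, 3050, 37, SF, IAD), (1, HND, 3050, 37, SF, SFO), (1, LHR, 2900, 31, MIA, HND), (1, LHR, 2900, 31, SF, IAD), (1, LHR, 2900, 31, SF, SFO), (25, NRT, 2480, 15, SF, MIA)}.
Filtering on dist != 3050 leaves {(1, ATL, 1460, 26, MIA, HND), (1, ATL, 1460, 26, SF, IAD), (1, ATL, 1460, 26, SF, SFO), (1, LHR, 2900, 31, MIA, HND), (1, LHR, 2900, 31, SF, IAD), (1, LHR, 2900, 31, SF, SFO), (25, NRT, 2480, 15, SF, MIA)}.
Projecting to pid, city, hours (2 duplicate(s) eliminated): {(1, MIA, 26), (1, MIA, 31), (1, SF, 26), (1, SF, 31), (25, SF, 15)}
Set difference of the two operands is {(1, MIA, 26), (1, MIA, 31), (1, SF, 26), (1, SF, 31), (25, SF, 15)}.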